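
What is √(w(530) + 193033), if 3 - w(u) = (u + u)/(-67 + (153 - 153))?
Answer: 2*√216652406/67 ≈ 439.38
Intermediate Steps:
w(u) = 3 + 2*u/67 (w(u) = 3 - (u + u)/(-67 + (153 - 153)) = 3 - 2*u/(-67 + 0) = 3 - 2*u/(-67) = 3 - 2*u*(-1)/67 = 3 - (-2)*u/67 = 3 + 2*u/67)
√(w(530) + 193033) = √((3 + (2/67)*530) + 193033) = √((3 + 1060/67) + 193033) = √(1261/67 + 193033) = √(12934472/67) = 2*√216652406/67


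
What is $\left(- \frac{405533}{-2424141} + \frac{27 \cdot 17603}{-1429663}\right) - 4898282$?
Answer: $- \frac{16975999494674211448}{3465704694483} \approx -4.8983 \cdot 10^{6}$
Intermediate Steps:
$\left(- \frac{405533}{-2424141} + \frac{27 \cdot 17603}{-1429663}\right) - 4898282 = \left(\left(-405533\right) \left(- \frac{1}{2424141}\right) + 475281 \left(- \frac{1}{1429663}\right)\right) - 4898282 = \left(\frac{405533}{2424141} - \frac{475281}{1429663}\right) - 4898282 = - \frac{572372633242}{3465704694483} - 4898282 = - \frac{16975999494674211448}{3465704694483}$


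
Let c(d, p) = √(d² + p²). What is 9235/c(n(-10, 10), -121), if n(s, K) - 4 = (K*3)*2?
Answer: 9235*√18737/18737 ≈ 67.466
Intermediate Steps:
n(s, K) = 4 + 6*K (n(s, K) = 4 + (K*3)*2 = 4 + (3*K)*2 = 4 + 6*K)
9235/c(n(-10, 10), -121) = 9235/(√((4 + 6*10)² + (-121)²)) = 9235/(√((4 + 60)² + 14641)) = 9235/(√(64² + 14641)) = 9235/(√(4096 + 14641)) = 9235/(√18737) = 9235*(√18737/18737) = 9235*√18737/18737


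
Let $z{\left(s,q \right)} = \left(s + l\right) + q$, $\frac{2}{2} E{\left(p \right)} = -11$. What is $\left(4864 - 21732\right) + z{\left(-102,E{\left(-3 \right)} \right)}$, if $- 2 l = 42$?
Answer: $-17002$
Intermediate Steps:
$l = -21$ ($l = \left(- \frac{1}{2}\right) 42 = -21$)
$E{\left(p \right)} = -11$
$z{\left(s,q \right)} = -21 + q + s$ ($z{\left(s,q \right)} = \left(s - 21\right) + q = \left(-21 + s\right) + q = -21 + q + s$)
$\left(4864 - 21732\right) + z{\left(-102,E{\left(-3 \right)} \right)} = \left(4864 - 21732\right) - 134 = -16868 - 134 = -17002$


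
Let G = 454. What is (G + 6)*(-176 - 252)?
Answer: -196880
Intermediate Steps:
(G + 6)*(-176 - 252) = (454 + 6)*(-176 - 252) = 460*(-428) = -196880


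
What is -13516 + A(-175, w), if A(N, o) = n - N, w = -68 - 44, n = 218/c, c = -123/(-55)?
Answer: -1628953/123 ≈ -13244.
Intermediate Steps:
c = 123/55 (c = -123*(-1/55) = 123/55 ≈ 2.2364)
n = 11990/123 (n = 218/(123/55) = 218*(55/123) = 11990/123 ≈ 97.480)
w = -112
A(N, o) = 11990/123 - N
-13516 + A(-175, w) = -13516 + (11990/123 - 1*(-175)) = -13516 + (11990/123 + 175) = -13516 + 33515/123 = -1628953/123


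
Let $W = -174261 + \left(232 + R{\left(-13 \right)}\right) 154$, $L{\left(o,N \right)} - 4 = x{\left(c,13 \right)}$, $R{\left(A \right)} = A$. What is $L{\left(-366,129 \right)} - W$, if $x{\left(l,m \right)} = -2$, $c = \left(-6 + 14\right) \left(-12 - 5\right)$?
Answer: $140537$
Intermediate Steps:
$c = -136$ ($c = 8 \left(-17\right) = -136$)
$L{\left(o,N \right)} = 2$ ($L{\left(o,N \right)} = 4 - 2 = 2$)
$W = -140535$ ($W = -174261 + \left(232 - 13\right) 154 = -174261 + 219 \cdot 154 = -174261 + 33726 = -140535$)
$L{\left(-366,129 \right)} - W = 2 - -140535 = 2 + 140535 = 140537$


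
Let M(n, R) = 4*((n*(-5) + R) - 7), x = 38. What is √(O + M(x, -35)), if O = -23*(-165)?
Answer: √2867 ≈ 53.544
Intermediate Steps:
O = 3795
M(n, R) = -28 - 20*n + 4*R (M(n, R) = 4*((-5*n + R) - 7) = 4*((R - 5*n) - 7) = 4*(-7 + R - 5*n) = -28 - 20*n + 4*R)
√(O + M(x, -35)) = √(3795 + (-28 - 20*38 + 4*(-35))) = √(3795 + (-28 - 760 - 140)) = √(3795 - 928) = √2867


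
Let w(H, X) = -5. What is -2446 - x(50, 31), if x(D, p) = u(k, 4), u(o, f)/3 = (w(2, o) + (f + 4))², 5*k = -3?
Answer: -2473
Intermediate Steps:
k = -⅗ (k = (⅕)*(-3) = -⅗ ≈ -0.60000)
u(o, f) = 3*(-1 + f)² (u(o, f) = 3*(-5 + (f + 4))² = 3*(-5 + (4 + f))² = 3*(-1 + f)²)
x(D, p) = 27 (x(D, p) = 3*(-1 + 4)² = 3*3² = 3*9 = 27)
-2446 - x(50, 31) = -2446 - 1*27 = -2446 - 27 = -2473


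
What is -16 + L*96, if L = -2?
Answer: -208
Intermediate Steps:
-16 + L*96 = -16 - 2*96 = -16 - 192 = -208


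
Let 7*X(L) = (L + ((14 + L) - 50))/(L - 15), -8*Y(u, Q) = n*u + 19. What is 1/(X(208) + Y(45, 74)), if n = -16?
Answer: 10808/950091 ≈ 0.011376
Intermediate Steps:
Y(u, Q) = -19/8 + 2*u (Y(u, Q) = -(-16*u + 19)/8 = -(19 - 16*u)/8 = -19/8 + 2*u)
X(L) = (-36 + 2*L)/(7*(-15 + L)) (X(L) = ((L + ((14 + L) - 50))/(L - 15))/7 = ((L + (-36 + L))/(-15 + L))/7 = ((-36 + 2*L)/(-15 + L))/7 = (-36 + 2*L)/(7*(-15 + L)))
1/(X(208) + Y(45, 74)) = 1/(2*(-18 + 208)/(7*(-15 + 208)) + (-19/8 + 2*45)) = 1/((2/7)*190/193 + (-19/8 + 90)) = 1/((2/7)*(1/193)*190 + 701/8) = 1/(380/1351 + 701/8) = 1/(950091/10808) = 10808/950091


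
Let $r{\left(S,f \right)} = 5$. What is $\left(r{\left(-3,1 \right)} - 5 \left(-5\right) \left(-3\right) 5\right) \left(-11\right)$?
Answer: $4070$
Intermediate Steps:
$\left(r{\left(-3,1 \right)} - 5 \left(-5\right) \left(-3\right) 5\right) \left(-11\right) = \left(5 - 5 \left(-5\right) \left(-3\right) 5\right) \left(-11\right) = \left(5 - 5 \cdot 15 \cdot 5\right) \left(-11\right) = \left(5 - 375\right) \left(-11\right) = \left(-370\right) \left(-11\right) = 4070$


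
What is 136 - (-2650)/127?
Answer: 19922/127 ≈ 156.87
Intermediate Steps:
136 - (-2650)/127 = 136 - 50*(-53/127) = 136 + 2650/127 = 19922/127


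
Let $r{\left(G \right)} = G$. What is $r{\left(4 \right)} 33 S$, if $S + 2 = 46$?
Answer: $5808$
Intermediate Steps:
$S = 44$ ($S = -2 + 46 = 44$)
$r{\left(4 \right)} 33 S = 4 \cdot 33 \cdot 44 = 132 \cdot 44 = 5808$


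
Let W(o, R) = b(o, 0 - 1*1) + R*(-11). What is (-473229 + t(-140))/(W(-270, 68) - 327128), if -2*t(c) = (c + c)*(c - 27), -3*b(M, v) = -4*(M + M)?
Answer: 496609/328596 ≈ 1.5113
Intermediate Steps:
b(M, v) = 8*M/3 (b(M, v) = -(-4)*(M + M)/3 = -(-4)*2*M/3 = -(-8)*M/3 = 8*M/3)
W(o, R) = -11*R + 8*o/3 (W(o, R) = 8*o/3 + R*(-11) = 8*o/3 - 11*R = -11*R + 8*o/3)
t(c) = -c*(-27 + c) (t(c) = -(c + c)*(c - 27)/2 = -2*c*(-27 + c)/2 = -c*(-27 + c))
(-473229 + t(-140))/(W(-270, 68) - 327128) = (-473229 - 140*(27 - 1*(-140)))/((-11*68 + (8/3)*(-270)) - 327128) = (-473229 - 140*(27 + 140))/((-748 - 720) - 327128) = (-473229 - 140*167)/(-1468 - 327128) = (-473229 - 23380)/(-328596) = -496609*(-1/328596) = 496609/328596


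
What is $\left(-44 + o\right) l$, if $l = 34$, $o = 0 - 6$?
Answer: $-1700$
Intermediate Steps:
$o = -6$
$\left(-44 + o\right) l = \left(-44 - 6\right) 34 = \left(-50\right) 34 = -1700$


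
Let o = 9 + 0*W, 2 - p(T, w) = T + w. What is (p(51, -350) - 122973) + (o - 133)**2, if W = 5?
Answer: -107296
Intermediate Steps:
p(T, w) = 2 - T - w (p(T, w) = 2 - (T + w) = 2 + (-T - w) = 2 - T - w)
o = 9 (o = 9 + 0*5 = 9 + 0 = 9)
(p(51, -350) - 122973) + (o - 133)**2 = ((2 - 1*51 - 1*(-350)) - 122973) + (9 - 133)**2 = ((2 - 51 + 350) - 122973) + (-124)**2 = (301 - 122973) + 15376 = -122672 + 15376 = -107296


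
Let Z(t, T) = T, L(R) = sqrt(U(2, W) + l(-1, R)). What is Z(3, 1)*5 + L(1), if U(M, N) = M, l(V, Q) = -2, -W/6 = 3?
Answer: 5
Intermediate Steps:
W = -18 (W = -6*3 = -18)
L(R) = 0 (L(R) = sqrt(2 - 2) = sqrt(0) = 0)
Z(3, 1)*5 + L(1) = 1*5 + 0 = 5 + 0 = 5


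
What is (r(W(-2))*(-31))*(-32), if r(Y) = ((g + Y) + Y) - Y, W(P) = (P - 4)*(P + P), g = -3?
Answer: 20832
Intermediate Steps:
W(P) = 2*P*(-4 + P) (W(P) = (-4 + P)*(2*P) = 2*P*(-4 + P))
r(Y) = -3 + Y (r(Y) = ((-3 + Y) + Y) - Y = (-3 + 2*Y) - Y = -3 + Y)
(r(W(-2))*(-31))*(-32) = ((-3 + 2*(-2)*(-4 - 2))*(-31))*(-32) = ((-3 + 2*(-2)*(-6))*(-31))*(-32) = ((-3 + 24)*(-31))*(-32) = (21*(-31))*(-32) = -651*(-32) = 20832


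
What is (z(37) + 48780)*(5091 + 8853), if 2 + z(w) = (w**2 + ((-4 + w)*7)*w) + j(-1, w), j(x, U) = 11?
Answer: 818582520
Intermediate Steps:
z(w) = 9 + w**2 + w*(-28 + 7*w) (z(w) = -2 + ((w**2 + ((-4 + w)*7)*w) + 11) = -2 + ((w**2 + (-28 + 7*w)*w) + 11) = -2 + ((w**2 + w*(-28 + 7*w)) + 11) = -2 + (11 + w**2 + w*(-28 + 7*w)) = 9 + w**2 + w*(-28 + 7*w))
(z(37) + 48780)*(5091 + 8853) = ((9 - 28*37 + 8*37**2) + 48780)*(5091 + 8853) = ((9 - 1036 + 8*1369) + 48780)*13944 = ((9 - 1036 + 10952) + 48780)*13944 = (9925 + 48780)*13944 = 58705*13944 = 818582520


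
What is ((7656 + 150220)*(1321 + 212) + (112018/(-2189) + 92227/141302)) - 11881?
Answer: 74856743321825573/309310078 ≈ 2.4201e+8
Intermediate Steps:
((7656 + 150220)*(1321 + 212) + (112018/(-2189) + 92227/141302)) - 11881 = (157876*1533 + (112018*(-1/2189) + 92227*(1/141302))) - 11881 = (242023908 + (-112018/2189 + 92227/141302)) - 11881 = (242023908 - 15626482533/309310078) - 11881 = 74860418234862291/309310078 - 11881 = 74856743321825573/309310078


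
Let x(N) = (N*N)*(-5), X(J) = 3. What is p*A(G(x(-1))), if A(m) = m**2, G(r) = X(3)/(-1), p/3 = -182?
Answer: -4914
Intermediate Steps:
p = -546 (p = 3*(-182) = -546)
x(N) = -5*N**2 (x(N) = N**2*(-5) = -5*N**2)
G(r) = -3 (G(r) = 3/(-1) = 3*(-1) = -3)
p*A(G(x(-1))) = -546*(-3)**2 = -546*9 = -4914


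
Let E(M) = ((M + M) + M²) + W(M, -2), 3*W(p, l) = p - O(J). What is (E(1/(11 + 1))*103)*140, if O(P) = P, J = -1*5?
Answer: 969745/36 ≈ 26937.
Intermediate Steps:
J = -5
W(p, l) = 5/3 + p/3 (W(p, l) = (p - 1*(-5))/3 = (p + 5)/3 = (5 + p)/3 = 5/3 + p/3)
E(M) = 5/3 + M² + 7*M/3 (E(M) = ((M + M) + M²) + (5/3 + M/3) = (2*M + M²) + (5/3 + M/3) = (M² + 2*M) + (5/3 + M/3) = 5/3 + M² + 7*M/3)
(E(1/(11 + 1))*103)*140 = ((5/3 + (1/(11 + 1))² + 7/(3*(11 + 1)))*103)*140 = ((5/3 + (1/12)² + (7/3)/12)*103)*140 = ((5/3 + (1/12)² + (7/3)*(1/12))*103)*140 = ((5/3 + 1/144 + 7/36)*103)*140 = ((269/144)*103)*140 = (27707/144)*140 = 969745/36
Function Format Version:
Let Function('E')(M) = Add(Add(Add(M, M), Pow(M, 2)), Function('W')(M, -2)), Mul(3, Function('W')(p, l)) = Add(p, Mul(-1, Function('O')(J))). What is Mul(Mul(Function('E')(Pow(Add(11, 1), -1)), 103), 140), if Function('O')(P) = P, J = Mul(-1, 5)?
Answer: Rational(969745, 36) ≈ 26937.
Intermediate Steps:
J = -5
Function('W')(p, l) = Add(Rational(5, 3), Mul(Rational(1, 3), p)) (Function('W')(p, l) = Mul(Rational(1, 3), Add(p, Mul(-1, -5))) = Mul(Rational(1, 3), Add(p, 5)) = Mul(Rational(1, 3), Add(5, p)) = Add(Rational(5, 3), Mul(Rational(1, 3), p)))
Function('E')(M) = Add(Rational(5, 3), Pow(M, 2), Mul(Rational(7, 3), M)) (Function('E')(M) = Add(Add(Add(M, M), Pow(M, 2)), Add(Rational(5, 3), Mul(Rational(1, 3), M))) = Add(Add(Mul(2, M), Pow(M, 2)), Add(Rational(5, 3), Mul(Rational(1, 3), M))) = Add(Add(Pow(M, 2), Mul(2, M)), Add(Rational(5, 3), Mul(Rational(1, 3), M))) = Add(Rational(5, 3), Pow(M, 2), Mul(Rational(7, 3), M)))
Mul(Mul(Function('E')(Pow(Add(11, 1), -1)), 103), 140) = Mul(Mul(Add(Rational(5, 3), Pow(Pow(Add(11, 1), -1), 2), Mul(Rational(7, 3), Pow(Add(11, 1), -1))), 103), 140) = Mul(Mul(Add(Rational(5, 3), Pow(Pow(12, -1), 2), Mul(Rational(7, 3), Pow(12, -1))), 103), 140) = Mul(Mul(Add(Rational(5, 3), Pow(Rational(1, 12), 2), Mul(Rational(7, 3), Rational(1, 12))), 103), 140) = Mul(Mul(Add(Rational(5, 3), Rational(1, 144), Rational(7, 36)), 103), 140) = Mul(Mul(Rational(269, 144), 103), 140) = Mul(Rational(27707, 144), 140) = Rational(969745, 36)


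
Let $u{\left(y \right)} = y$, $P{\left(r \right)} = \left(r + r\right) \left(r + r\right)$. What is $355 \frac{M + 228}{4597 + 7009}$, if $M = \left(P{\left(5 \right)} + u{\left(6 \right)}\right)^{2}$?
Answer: $\frac{2034860}{5803} \approx 350.66$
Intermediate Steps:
$P{\left(r \right)} = 4 r^{2}$ ($P{\left(r \right)} = 2 r 2 r = 4 r^{2}$)
$M = 11236$ ($M = \left(4 \cdot 5^{2} + 6\right)^{2} = \left(4 \cdot 25 + 6\right)^{2} = \left(100 + 6\right)^{2} = 106^{2} = 11236$)
$355 \frac{M + 228}{4597 + 7009} = 355 \frac{11236 + 228}{4597 + 7009} = 355 \cdot \frac{11464}{11606} = 355 \cdot 11464 \cdot \frac{1}{11606} = 355 \cdot \frac{5732}{5803} = \frac{2034860}{5803}$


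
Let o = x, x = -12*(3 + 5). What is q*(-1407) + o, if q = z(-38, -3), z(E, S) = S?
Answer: 4125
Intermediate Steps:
x = -96 (x = -12*8 = -96)
q = -3
o = -96
q*(-1407) + o = -3*(-1407) - 96 = 4221 - 96 = 4125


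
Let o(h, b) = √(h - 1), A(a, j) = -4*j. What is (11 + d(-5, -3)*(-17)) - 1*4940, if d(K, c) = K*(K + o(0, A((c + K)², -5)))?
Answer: -5354 + 85*I ≈ -5354.0 + 85.0*I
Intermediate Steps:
o(h, b) = √(-1 + h)
d(K, c) = K*(I + K) (d(K, c) = K*(K + √(-1 + 0)) = K*(K + √(-1)) = K*(K + I) = K*(I + K))
(11 + d(-5, -3)*(-17)) - 1*4940 = (11 - 5*(I - 5)*(-17)) - 1*4940 = (11 - 5*(-5 + I)*(-17)) - 4940 = (11 + (25 - 5*I)*(-17)) - 4940 = (11 + (-425 + 85*I)) - 4940 = (-414 + 85*I) - 4940 = -5354 + 85*I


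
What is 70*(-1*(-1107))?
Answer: 77490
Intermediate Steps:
70*(-1*(-1107)) = 70*1107 = 77490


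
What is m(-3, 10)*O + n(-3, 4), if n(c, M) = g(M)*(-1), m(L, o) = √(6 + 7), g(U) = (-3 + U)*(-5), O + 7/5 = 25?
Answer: 5 + 118*√13/5 ≈ 90.091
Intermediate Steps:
O = 118/5 (O = -7/5 + 25 = 118/5 ≈ 23.600)
g(U) = 15 - 5*U
m(L, o) = √13
n(c, M) = -15 + 5*M (n(c, M) = (15 - 5*M)*(-1) = -15 + 5*M)
m(-3, 10)*O + n(-3, 4) = √13*(118/5) + (-15 + 5*4) = 118*√13/5 + (-15 + 20) = 118*√13/5 + 5 = 5 + 118*√13/5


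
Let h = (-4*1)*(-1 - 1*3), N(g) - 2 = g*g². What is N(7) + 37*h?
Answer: 937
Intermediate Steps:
N(g) = 2 + g³ (N(g) = 2 + g*g² = 2 + g³)
h = 16 (h = -4*(-1 - 3) = -4*(-4) = 16)
N(7) + 37*h = (2 + 7³) + 37*16 = (2 + 343) + 592 = 345 + 592 = 937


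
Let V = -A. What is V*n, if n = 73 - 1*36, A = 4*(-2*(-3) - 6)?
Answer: 0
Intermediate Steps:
A = 0 (A = 4*(6 - 6) = 4*0 = 0)
n = 37 (n = 73 - 36 = 37)
V = 0 (V = -1*0 = 0)
V*n = 0*37 = 0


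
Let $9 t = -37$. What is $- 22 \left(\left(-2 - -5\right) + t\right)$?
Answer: $\frac{220}{9} \approx 24.444$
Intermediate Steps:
$t = - \frac{37}{9}$ ($t = \frac{1}{9} \left(-37\right) = - \frac{37}{9} \approx -4.1111$)
$- 22 \left(\left(-2 - -5\right) + t\right) = - 22 \left(\left(-2 - -5\right) - \frac{37}{9}\right) = - 22 \left(\left(-2 + 5\right) - \frac{37}{9}\right) = - 22 \left(3 - \frac{37}{9}\right) = \left(-22\right) \left(- \frac{10}{9}\right) = \frac{220}{9}$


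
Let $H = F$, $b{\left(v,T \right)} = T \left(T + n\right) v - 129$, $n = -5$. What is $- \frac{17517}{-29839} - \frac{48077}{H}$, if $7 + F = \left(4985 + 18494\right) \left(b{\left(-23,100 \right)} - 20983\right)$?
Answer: $\frac{98549451734738}{167869742775045} \approx 0.58706$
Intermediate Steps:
$b{\left(v,T \right)} = -129 + T v \left(-5 + T\right)$ ($b{\left(v,T \right)} = T \left(T - 5\right) v - 129 = T \left(-5 + T\right) v - 129 = T v \left(-5 + T\right) - 129 = -129 + T v \left(-5 + T\right)$)
$F = -5625850155$ ($F = -7 + \left(4985 + 18494\right) \left(\left(-129 - 23 \cdot 100^{2} - 500 \left(-23\right)\right) - 20983\right) = -7 + 23479 \left(\left(-129 - 230000 + 11500\right) - 20983\right) = -7 + 23479 \left(-218629 - 20983\right) = -7 + 23479 \left(-239612\right) = -7 - 5625850148 = -5625850155$)
$H = -5625850155$
$- \frac{17517}{-29839} - \frac{48077}{H} = - \frac{17517}{-29839} - \frac{48077}{-5625850155} = \left(-17517\right) \left(- \frac{1}{29839}\right) - - \frac{48077}{5625850155} = \frac{17517}{29839} + \frac{48077}{5625850155} = \frac{98549451734738}{167869742775045}$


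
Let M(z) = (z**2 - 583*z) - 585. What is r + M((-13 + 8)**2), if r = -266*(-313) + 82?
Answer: 68805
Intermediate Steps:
r = 83340 (r = 83258 + 82 = 83340)
M(z) = -585 + z**2 - 583*z
r + M((-13 + 8)**2) = 83340 + (-585 + ((-13 + 8)**2)**2 - 583*(-13 + 8)**2) = 83340 + (-585 + ((-5)**2)**2 - 583*(-5)**2) = 83340 + (-585 + 25**2 - 583*25) = 83340 + (-585 + 625 - 14575) = 83340 - 14535 = 68805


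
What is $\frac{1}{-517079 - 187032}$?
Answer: $- \frac{1}{704111} \approx -1.4202 \cdot 10^{-6}$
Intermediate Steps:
$\frac{1}{-517079 - 187032} = \frac{1}{-704111} = - \frac{1}{704111}$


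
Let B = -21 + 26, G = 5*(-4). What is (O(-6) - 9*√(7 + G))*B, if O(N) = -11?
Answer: -55 - 45*I*√13 ≈ -55.0 - 162.25*I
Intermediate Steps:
G = -20
B = 5
(O(-6) - 9*√(7 + G))*B = (-11 - 9*√(7 - 20))*5 = (-11 - 9*I*√13)*5 = -55 - 45*I*√13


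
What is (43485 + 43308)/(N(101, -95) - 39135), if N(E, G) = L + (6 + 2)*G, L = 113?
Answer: -86793/39782 ≈ -2.1817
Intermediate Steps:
N(E, G) = 113 + 8*G (N(E, G) = 113 + (6 + 2)*G = 113 + 8*G)
(43485 + 43308)/(N(101, -95) - 39135) = (43485 + 43308)/((113 + 8*(-95)) - 39135) = 86793/((113 - 760) - 39135) = 86793/(-647 - 39135) = 86793/(-39782) = 86793*(-1/39782) = -86793/39782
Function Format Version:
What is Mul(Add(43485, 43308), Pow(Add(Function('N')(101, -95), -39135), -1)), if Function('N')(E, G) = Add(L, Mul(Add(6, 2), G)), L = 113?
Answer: Rational(-86793, 39782) ≈ -2.1817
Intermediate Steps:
Function('N')(E, G) = Add(113, Mul(8, G)) (Function('N')(E, G) = Add(113, Mul(Add(6, 2), G)) = Add(113, Mul(8, G)))
Mul(Add(43485, 43308), Pow(Add(Function('N')(101, -95), -39135), -1)) = Mul(Add(43485, 43308), Pow(Add(Add(113, Mul(8, -95)), -39135), -1)) = Mul(86793, Pow(Add(Add(113, -760), -39135), -1)) = Mul(86793, Pow(Add(-647, -39135), -1)) = Mul(86793, Pow(-39782, -1)) = Mul(86793, Rational(-1, 39782)) = Rational(-86793, 39782)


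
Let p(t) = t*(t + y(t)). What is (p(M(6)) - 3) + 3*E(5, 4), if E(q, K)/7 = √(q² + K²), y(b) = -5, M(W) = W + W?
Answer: 81 + 21*√41 ≈ 215.47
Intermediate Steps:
M(W) = 2*W
p(t) = t*(-5 + t) (p(t) = t*(t - 5) = t*(-5 + t))
E(q, K) = 7*√(K² + q²) (E(q, K) = 7*√(q² + K²) = 7*√(K² + q²))
(p(M(6)) - 3) + 3*E(5, 4) = ((2*6)*(-5 + 2*6) - 3) + 3*(7*√(4² + 5²)) = (12*(-5 + 12) - 3) + 3*(7*√(16 + 25)) = (12*7 - 3) + 3*(7*√41) = (84 - 3) + 21*√41 = 81 + 21*√41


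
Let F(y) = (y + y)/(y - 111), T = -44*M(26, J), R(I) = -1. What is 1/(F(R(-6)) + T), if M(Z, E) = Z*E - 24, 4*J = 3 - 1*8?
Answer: 56/139217 ≈ 0.00040225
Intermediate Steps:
J = -5/4 (J = (3 - 1*8)/4 = (3 - 8)/4 = (1/4)*(-5) = -5/4 ≈ -1.2500)
M(Z, E) = -24 + E*Z (M(Z, E) = E*Z - 24 = -24 + E*Z)
T = 2486 (T = -44*(-24 - 5/4*26) = -44*(-24 - 65/2) = -44*(-113/2) = 2486)
F(y) = 2*y/(-111 + y) (F(y) = (2*y)/(-111 + y) = 2*y/(-111 + y))
1/(F(R(-6)) + T) = 1/(2*(-1)/(-111 - 1) + 2486) = 1/(2*(-1)/(-112) + 2486) = 1/(2*(-1)*(-1/112) + 2486) = 1/(1/56 + 2486) = 1/(139217/56) = 56/139217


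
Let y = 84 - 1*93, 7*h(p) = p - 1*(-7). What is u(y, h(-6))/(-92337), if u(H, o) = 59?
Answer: -59/92337 ≈ -0.00063896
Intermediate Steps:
h(p) = 1 + p/7 (h(p) = (p - 1*(-7))/7 = (p + 7)/7 = (7 + p)/7 = 1 + p/7)
y = -9 (y = 84 - 93 = -9)
u(y, h(-6))/(-92337) = 59/(-92337) = 59*(-1/92337) = -59/92337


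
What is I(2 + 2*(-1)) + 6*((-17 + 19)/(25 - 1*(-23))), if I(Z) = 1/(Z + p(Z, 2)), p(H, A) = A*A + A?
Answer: 5/12 ≈ 0.41667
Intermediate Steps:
p(H, A) = A + A**2 (p(H, A) = A**2 + A = A + A**2)
I(Z) = 1/(6 + Z) (I(Z) = 1/(Z + 2*(1 + 2)) = 1/(Z + 2*3) = 1/(Z + 6) = 1/(6 + Z))
I(2 + 2*(-1)) + 6*((-17 + 19)/(25 - 1*(-23))) = 1/(6 + (2 + 2*(-1))) + 6*((-17 + 19)/(25 - 1*(-23))) = 1/(6 + (2 - 2)) + 6*(2/(25 + 23)) = 1/(6 + 0) + 6*(2/48) = 1/6 + 6*(2*(1/48)) = 1/6 + 6*(1/24) = 1/6 + 1/4 = 5/12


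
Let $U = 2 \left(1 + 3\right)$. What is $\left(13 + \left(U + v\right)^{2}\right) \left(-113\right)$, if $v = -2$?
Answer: $-5537$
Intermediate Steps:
$U = 8$ ($U = 2 \cdot 4 = 8$)
$\left(13 + \left(U + v\right)^{2}\right) \left(-113\right) = \left(13 + \left(8 - 2\right)^{2}\right) \left(-113\right) = \left(13 + 6^{2}\right) \left(-113\right) = \left(13 + 36\right) \left(-113\right) = 49 \left(-113\right) = -5537$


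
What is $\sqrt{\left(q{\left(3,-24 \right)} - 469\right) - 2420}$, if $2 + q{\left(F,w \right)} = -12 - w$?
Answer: $i \sqrt{2879} \approx 53.656 i$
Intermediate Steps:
$q{\left(F,w \right)} = -14 - w$ ($q{\left(F,w \right)} = -2 - \left(12 + w\right) = -14 - w$)
$\sqrt{\left(q{\left(3,-24 \right)} - 469\right) - 2420} = \sqrt{\left(\left(-14 - -24\right) - 469\right) - 2420} = \sqrt{\left(\left(-14 + 24\right) - 469\right) - 2420} = \sqrt{\left(10 - 469\right) - 2420} = \sqrt{-459 - 2420} = \sqrt{-2879} = i \sqrt{2879}$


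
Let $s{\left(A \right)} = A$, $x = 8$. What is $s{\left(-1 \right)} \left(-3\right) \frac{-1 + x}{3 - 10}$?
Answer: $-3$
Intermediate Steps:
$s{\left(-1 \right)} \left(-3\right) \frac{-1 + x}{3 - 10} = \left(-1\right) \left(-3\right) \frac{-1 + 8}{3 - 10} = 3 \frac{7}{-7} = 3 \cdot 7 \left(- \frac{1}{7}\right) = 3 \left(-1\right) = -3$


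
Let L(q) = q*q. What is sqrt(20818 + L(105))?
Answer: sqrt(31843) ≈ 178.45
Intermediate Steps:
L(q) = q**2
sqrt(20818 + L(105)) = sqrt(20818 + 105**2) = sqrt(20818 + 11025) = sqrt(31843)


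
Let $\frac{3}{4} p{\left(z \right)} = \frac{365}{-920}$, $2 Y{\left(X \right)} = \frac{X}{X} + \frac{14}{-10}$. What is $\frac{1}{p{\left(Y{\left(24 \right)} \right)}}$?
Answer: $- \frac{138}{73} \approx -1.8904$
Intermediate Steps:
$Y{\left(X \right)} = - \frac{1}{5}$ ($Y{\left(X \right)} = \frac{\frac{X}{X} + \frac{14}{-10}}{2} = \frac{1 + 14 \left(- \frac{1}{10}\right)}{2} = \frac{1 - \frac{7}{5}}{2} = \frac{1}{2} \left(- \frac{2}{5}\right) = - \frac{1}{5}$)
$p{\left(z \right)} = - \frac{73}{138}$ ($p{\left(z \right)} = \frac{4 \frac{365}{-920}}{3} = \frac{4 \cdot 365 \left(- \frac{1}{920}\right)}{3} = \frac{4}{3} \left(- \frac{73}{184}\right) = - \frac{73}{138}$)
$\frac{1}{p{\left(Y{\left(24 \right)} \right)}} = \frac{1}{- \frac{73}{138}} = - \frac{138}{73}$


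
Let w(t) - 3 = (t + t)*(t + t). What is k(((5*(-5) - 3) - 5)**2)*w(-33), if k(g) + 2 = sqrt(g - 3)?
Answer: -8718 + 4359*sqrt(1086) ≈ 1.3493e+5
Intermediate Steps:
w(t) = 3 + 4*t**2 (w(t) = 3 + (t + t)*(t + t) = 3 + (2*t)*(2*t) = 3 + 4*t**2)
k(g) = -2 + sqrt(-3 + g) (k(g) = -2 + sqrt(g - 3) = -2 + sqrt(-3 + g))
k(((5*(-5) - 3) - 5)**2)*w(-33) = (-2 + sqrt(-3 + ((5*(-5) - 3) - 5)**2))*(3 + 4*(-33)**2) = (-2 + sqrt(-3 + ((-25 - 3) - 5)**2))*(3 + 4*1089) = (-2 + sqrt(-3 + (-28 - 5)**2))*(3 + 4356) = (-2 + sqrt(-3 + (-33)**2))*4359 = (-2 + sqrt(-3 + 1089))*4359 = (-2 + sqrt(1086))*4359 = -8718 + 4359*sqrt(1086)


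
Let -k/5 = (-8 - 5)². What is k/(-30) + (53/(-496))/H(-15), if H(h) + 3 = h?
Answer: 251525/8928 ≈ 28.173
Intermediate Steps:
H(h) = -3 + h
k = -845 (k = -5*(-8 - 5)² = -5*(-13)² = -5*169 = -845)
k/(-30) + (53/(-496))/H(-15) = -845/(-30) + (53/(-496))/(-3 - 15) = -845*(-1/30) + (53*(-1/496))/(-18) = 169/6 - 53/496*(-1/18) = 169/6 + 53/8928 = 251525/8928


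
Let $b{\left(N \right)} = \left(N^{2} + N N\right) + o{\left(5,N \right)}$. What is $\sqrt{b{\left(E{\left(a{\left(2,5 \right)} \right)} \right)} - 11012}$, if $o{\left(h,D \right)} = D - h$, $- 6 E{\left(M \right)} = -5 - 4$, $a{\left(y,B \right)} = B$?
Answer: $11 i \sqrt{91} \approx 104.93 i$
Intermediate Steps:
$E{\left(M \right)} = \frac{3}{2}$ ($E{\left(M \right)} = - \frac{-5 - 4}{6} = \left(- \frac{1}{6}\right) \left(-9\right) = \frac{3}{2}$)
$b{\left(N \right)} = -5 + N + 2 N^{2}$ ($b{\left(N \right)} = \left(N^{2} + N N\right) + \left(N - 5\right) = \left(N^{2} + N^{2}\right) + \left(N - 5\right) = 2 N^{2} + \left(-5 + N\right) = -5 + N + 2 N^{2}$)
$\sqrt{b{\left(E{\left(a{\left(2,5 \right)} \right)} \right)} - 11012} = \sqrt{\left(-5 + \frac{3}{2} + 2 \left(\frac{3}{2}\right)^{2}\right) - 11012} = \sqrt{\left(-5 + \frac{3}{2} + 2 \cdot \frac{9}{4}\right) - 11012} = \sqrt{\left(-5 + \frac{3}{2} + \frac{9}{2}\right) - 11012} = \sqrt{1 - 11012} = \sqrt{-11011} = 11 i \sqrt{91}$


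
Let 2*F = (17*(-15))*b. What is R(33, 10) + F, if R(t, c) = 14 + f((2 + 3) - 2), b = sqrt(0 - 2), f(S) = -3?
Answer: 11 - 255*I*sqrt(2)/2 ≈ 11.0 - 180.31*I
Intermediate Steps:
b = I*sqrt(2) (b = sqrt(-2) = I*sqrt(2) ≈ 1.4142*I)
R(t, c) = 11 (R(t, c) = 14 - 3 = 11)
F = -255*I*sqrt(2)/2 (F = ((17*(-15))*(I*sqrt(2)))/2 = (-255*I*sqrt(2))/2 = -255*I*sqrt(2)/2 ≈ -180.31*I)
R(33, 10) + F = 11 - 255*I*sqrt(2)/2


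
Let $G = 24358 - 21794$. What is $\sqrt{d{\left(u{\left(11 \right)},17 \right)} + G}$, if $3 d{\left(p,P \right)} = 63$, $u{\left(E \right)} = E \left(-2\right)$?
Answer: $\sqrt{2585} \approx 50.843$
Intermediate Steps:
$u{\left(E \right)} = - 2 E$
$d{\left(p,P \right)} = 21$ ($d{\left(p,P \right)} = \frac{1}{3} \cdot 63 = 21$)
$G = 2564$
$\sqrt{d{\left(u{\left(11 \right)},17 \right)} + G} = \sqrt{21 + 2564} = \sqrt{2585}$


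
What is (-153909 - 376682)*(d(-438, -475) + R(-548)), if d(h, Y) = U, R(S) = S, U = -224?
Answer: 409616252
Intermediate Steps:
d(h, Y) = -224
(-153909 - 376682)*(d(-438, -475) + R(-548)) = (-153909 - 376682)*(-224 - 548) = -530591*(-772) = 409616252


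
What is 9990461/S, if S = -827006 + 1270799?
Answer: 9990461/443793 ≈ 22.512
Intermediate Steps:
S = 443793
9990461/S = 9990461/443793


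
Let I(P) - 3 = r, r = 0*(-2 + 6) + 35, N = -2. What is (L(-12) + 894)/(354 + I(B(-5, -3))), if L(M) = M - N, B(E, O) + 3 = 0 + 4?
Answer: 221/98 ≈ 2.2551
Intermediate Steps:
B(E, O) = 1 (B(E, O) = -3 + (0 + 4) = -3 + 4 = 1)
L(M) = 2 + M (L(M) = M - 1*(-2) = M + 2 = 2 + M)
r = 35 (r = 0*4 + 35 = 0 + 35 = 35)
I(P) = 38 (I(P) = 3 + 35 = 38)
(L(-12) + 894)/(354 + I(B(-5, -3))) = ((2 - 12) + 894)/(354 + 38) = (-10 + 894)/392 = 884*(1/392) = 221/98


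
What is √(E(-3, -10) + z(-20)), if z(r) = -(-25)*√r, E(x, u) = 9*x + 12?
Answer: √(-15 + 50*I*√5) ≈ 6.993 + 7.9939*I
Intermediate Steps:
E(x, u) = 12 + 9*x
z(r) = 25*√r
√(E(-3, -10) + z(-20)) = √((12 + 9*(-3)) + 25*√(-20)) = √((12 - 27) + 25*(2*I*√5)) = √(-15 + 50*I*√5)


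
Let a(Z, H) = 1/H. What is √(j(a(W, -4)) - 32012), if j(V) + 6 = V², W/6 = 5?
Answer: I*√512287/4 ≈ 178.94*I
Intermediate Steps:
W = 30 (W = 6*5 = 30)
j(V) = -6 + V²
√(j(a(W, -4)) - 32012) = √((-6 + (1/(-4))²) - 32012) = √((-6 + (-¼)²) - 32012) = √((-6 + 1/16) - 32012) = √(-95/16 - 32012) = √(-512287/16) = I*√512287/4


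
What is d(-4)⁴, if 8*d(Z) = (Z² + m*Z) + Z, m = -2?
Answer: 625/16 ≈ 39.063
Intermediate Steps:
d(Z) = -Z/8 + Z²/8 (d(Z) = ((Z² - 2*Z) + Z)/8 = (Z² - Z)/8 = -Z/8 + Z²/8)
d(-4)⁴ = ((⅛)*(-4)*(-1 - 4))⁴ = ((⅛)*(-4)*(-5))⁴ = (5/2)⁴ = 625/16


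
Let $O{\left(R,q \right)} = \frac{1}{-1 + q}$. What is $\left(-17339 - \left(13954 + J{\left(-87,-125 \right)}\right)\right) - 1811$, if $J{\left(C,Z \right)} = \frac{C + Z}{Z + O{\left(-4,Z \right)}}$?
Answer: $- \frac{521447816}{15751} \approx -33106.0$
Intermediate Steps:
$J{\left(C,Z \right)} = \frac{C + Z}{Z + \frac{1}{-1 + Z}}$
$\left(-17339 - \left(13954 + J{\left(-87,-125 \right)}\right)\right) - 1811 = \left(-17339 - \left(13954 + \frac{\left(-1 - 125\right) \left(-87 - 125\right)}{1 - 125 \left(-1 - 125\right)}\right)\right) - 1811 = \left(-17339 - \left(13954 + \frac{1}{1 - -15750} \left(-126\right) \left(-212\right)\right)\right) - 1811 = \left(-17339 - \left(13954 + \frac{1}{1 + 15750} \left(-126\right) \left(-212\right)\right)\right) - 1811 = \left(-17339 - \left(13954 + \frac{1}{15751} \left(-126\right) \left(-212\right)\right)\right) - 1811 = \left(-17339 - \frac{219816166}{15751}\right) - 1811 = - \frac{492922755}{15751} - 1811 = - \frac{521447816}{15751}$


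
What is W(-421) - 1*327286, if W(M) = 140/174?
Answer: -28473812/87 ≈ -3.2729e+5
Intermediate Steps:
W(M) = 70/87 (W(M) = 140*(1/174) = 70/87)
W(-421) - 1*327286 = 70/87 - 1*327286 = 70/87 - 327286 = -28473812/87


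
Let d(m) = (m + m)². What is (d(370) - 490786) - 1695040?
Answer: -1638226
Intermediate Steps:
d(m) = 4*m² (d(m) = (2*m)² = 4*m²)
(d(370) - 490786) - 1695040 = (4*370² - 490786) - 1695040 = (4*136900 - 490786) - 1695040 = (547600 - 490786) - 1695040 = 56814 - 1695040 = -1638226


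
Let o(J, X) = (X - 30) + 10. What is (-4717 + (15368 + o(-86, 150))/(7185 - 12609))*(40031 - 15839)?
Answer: -12902655024/113 ≈ -1.1418e+8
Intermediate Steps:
o(J, X) = -20 + X (o(J, X) = (-30 + X) + 10 = -20 + X)
(-4717 + (15368 + o(-86, 150))/(7185 - 12609))*(40031 - 15839) = (-4717 + (15368 + (-20 + 150))/(7185 - 12609))*(40031 - 15839) = (-4717 + (15368 + 130)/(-5424))*24192 = (-4717 + 15498*(-1/5424))*24192 = (-4717 - 2583/904)*24192 = -4266751/904*24192 = -12902655024/113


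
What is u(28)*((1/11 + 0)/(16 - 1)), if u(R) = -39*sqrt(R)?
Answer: -26*sqrt(7)/55 ≈ -1.2507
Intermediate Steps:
u(28)*((1/11 + 0)/(16 - 1)) = (-78*sqrt(7))*((1/11 + 0)/(16 - 1)) = (-78*sqrt(7))*((1/11 + 0)/15) = (-78*sqrt(7))*((1/11)*(1/15)) = -78*sqrt(7)*(1/165) = -26*sqrt(7)/55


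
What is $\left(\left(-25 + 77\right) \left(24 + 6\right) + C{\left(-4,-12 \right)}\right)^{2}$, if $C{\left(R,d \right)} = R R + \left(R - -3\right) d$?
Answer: $2521744$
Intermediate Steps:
$C{\left(R,d \right)} = R^{2} + d \left(3 + R\right)$ ($C{\left(R,d \right)} = R^{2} + \left(R + 3\right) d = R^{2} + \left(3 + R\right) d = R^{2} + d \left(3 + R\right)$)
$\left(\left(-25 + 77\right) \left(24 + 6\right) + C{\left(-4,-12 \right)}\right)^{2} = \left(\left(-25 + 77\right) \left(24 + 6\right) + \left(\left(-4\right)^{2} + 3 \left(-12\right) - -48\right)\right)^{2} = \left(52 \cdot 30 + \left(16 - 36 + 48\right)\right)^{2} = \left(1560 + 28\right)^{2} = 1588^{2} = 2521744$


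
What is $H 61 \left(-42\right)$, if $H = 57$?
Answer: $-146034$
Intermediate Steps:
$H 61 \left(-42\right) = 57 \cdot 61 \left(-42\right) = 3477 \left(-42\right) = -146034$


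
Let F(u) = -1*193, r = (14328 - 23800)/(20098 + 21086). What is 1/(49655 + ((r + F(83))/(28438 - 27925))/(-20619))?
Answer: 13613302989/675968560167482 ≈ 2.0139e-5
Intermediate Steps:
r = -296/1287 (r = -9472/41184 = -9472*1/41184 = -296/1287 ≈ -0.22999)
F(u) = -193
1/(49655 + ((r + F(83))/(28438 - 27925))/(-20619)) = 1/(49655 + ((-296/1287 - 193)/(28438 - 27925))/(-20619)) = 1/(49655 - 248687/1287/513*(-1/20619)) = 1/(49655 - 248687/1287*1/513*(-1/20619)) = 1/(49655 - 248687/660231*(-1/20619)) = 1/(49655 + 248687/13613302989) = 1/(675968560167482/13613302989) = 13613302989/675968560167482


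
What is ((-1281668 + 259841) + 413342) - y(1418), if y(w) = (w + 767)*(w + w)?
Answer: -6805145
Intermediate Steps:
y(w) = 2*w*(767 + w) (y(w) = (767 + w)*(2*w) = 2*w*(767 + w))
((-1281668 + 259841) + 413342) - y(1418) = ((-1281668 + 259841) + 413342) - 2*1418*(767 + 1418) = (-1021827 + 413342) - 2*1418*2185 = -608485 - 1*6196660 = -608485 - 6196660 = -6805145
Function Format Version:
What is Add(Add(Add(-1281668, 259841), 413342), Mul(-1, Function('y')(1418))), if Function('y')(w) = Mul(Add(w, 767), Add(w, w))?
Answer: -6805145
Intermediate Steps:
Function('y')(w) = Mul(2, w, Add(767, w)) (Function('y')(w) = Mul(Add(767, w), Mul(2, w)) = Mul(2, w, Add(767, w)))
Add(Add(Add(-1281668, 259841), 413342), Mul(-1, Function('y')(1418))) = Add(Add(Add(-1281668, 259841), 413342), Mul(-1, Mul(2, 1418, Add(767, 1418)))) = Add(Add(-1021827, 413342), Mul(-1, Mul(2, 1418, 2185))) = Add(-608485, Mul(-1, 6196660)) = Add(-608485, -6196660) = -6805145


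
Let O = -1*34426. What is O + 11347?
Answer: -23079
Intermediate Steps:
O = -34426
O + 11347 = -34426 + 11347 = -23079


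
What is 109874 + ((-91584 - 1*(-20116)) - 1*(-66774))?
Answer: 105180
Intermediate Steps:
109874 + ((-91584 - 1*(-20116)) - 1*(-66774)) = 109874 + ((-91584 + 20116) + 66774) = 109874 + (-71468 + 66774) = 109874 - 4694 = 105180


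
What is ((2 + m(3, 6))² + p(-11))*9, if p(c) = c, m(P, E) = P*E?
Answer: 3501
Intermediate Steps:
m(P, E) = E*P
((2 + m(3, 6))² + p(-11))*9 = ((2 + 6*3)² - 11)*9 = ((2 + 18)² - 11)*9 = (20² - 11)*9 = (400 - 11)*9 = 389*9 = 3501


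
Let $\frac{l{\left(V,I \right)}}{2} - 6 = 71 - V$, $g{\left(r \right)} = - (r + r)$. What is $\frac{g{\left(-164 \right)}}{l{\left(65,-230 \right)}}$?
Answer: $\frac{41}{3} \approx 13.667$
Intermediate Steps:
$g{\left(r \right)} = - 2 r$
$l{\left(V,I \right)} = 154 - 2 V$ ($l{\left(V,I \right)} = 12 + 2 \left(71 - V\right) = 12 - \left(-142 + 2 V\right) = 154 - 2 V$)
$\frac{g{\left(-164 \right)}}{l{\left(65,-230 \right)}} = \frac{\left(-2\right) \left(-164\right)}{154 - 130} = \frac{328}{154 - 130} = \frac{328}{24} = 328 \cdot \frac{1}{24} = \frac{41}{3}$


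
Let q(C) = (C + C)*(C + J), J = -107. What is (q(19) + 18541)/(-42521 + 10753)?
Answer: -15197/31768 ≈ -0.47837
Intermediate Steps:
q(C) = 2*C*(-107 + C) (q(C) = (C + C)*(C - 107) = (2*C)*(-107 + C) = 2*C*(-107 + C))
(q(19) + 18541)/(-42521 + 10753) = (2*19*(-107 + 19) + 18541)/(-42521 + 10753) = (2*19*(-88) + 18541)/(-31768) = (-3344 + 18541)*(-1/31768) = 15197*(-1/31768) = -15197/31768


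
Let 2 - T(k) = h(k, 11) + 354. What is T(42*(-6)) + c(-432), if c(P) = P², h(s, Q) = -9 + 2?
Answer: 186279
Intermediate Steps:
h(s, Q) = -7
T(k) = -345 (T(k) = 2 - (-7 + 354) = 2 - 1*347 = 2 - 347 = -345)
T(42*(-6)) + c(-432) = -345 + (-432)² = -345 + 186624 = 186279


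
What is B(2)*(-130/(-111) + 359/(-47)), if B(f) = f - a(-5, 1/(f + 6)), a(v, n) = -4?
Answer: -67478/1739 ≈ -38.803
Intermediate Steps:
B(f) = 4 + f (B(f) = f - 1*(-4) = f + 4 = 4 + f)
B(2)*(-130/(-111) + 359/(-47)) = (4 + 2)*(-130/(-111) + 359/(-47)) = 6*(-130*(-1/111) + 359*(-1/47)) = 6*(130/111 - 359/47) = 6*(-33739/5217) = -67478/1739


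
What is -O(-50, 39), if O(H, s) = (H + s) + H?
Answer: 61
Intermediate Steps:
O(H, s) = s + 2*H
-O(-50, 39) = -(39 + 2*(-50)) = -(39 - 100) = -1*(-61) = 61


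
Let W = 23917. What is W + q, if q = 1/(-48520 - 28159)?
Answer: 1833931642/76679 ≈ 23917.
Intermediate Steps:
q = -1/76679 (q = 1/(-76679) = -1/76679 ≈ -1.3041e-5)
W + q = 23917 - 1/76679 = 1833931642/76679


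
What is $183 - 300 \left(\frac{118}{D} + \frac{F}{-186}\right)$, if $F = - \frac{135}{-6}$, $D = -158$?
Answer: $\frac{1085742}{2449} \approx 443.34$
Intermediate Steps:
$F = \frac{45}{2}$ ($F = \left(-135\right) \left(- \frac{1}{6}\right) = \frac{45}{2} \approx 22.5$)
$183 - 300 \left(\frac{118}{D} + \frac{F}{-186}\right) = 183 - 300 \left(\frac{118}{-158} + \frac{45}{2 \left(-186\right)}\right) = 183 - 300 \left(118 \left(- \frac{1}{158}\right) + \frac{45}{2} \left(- \frac{1}{186}\right)\right) = 183 - 300 \left(- \frac{59}{79} - \frac{15}{124}\right) = 183 - - \frac{637575}{2449} = 183 + \frac{637575}{2449} = \frac{1085742}{2449}$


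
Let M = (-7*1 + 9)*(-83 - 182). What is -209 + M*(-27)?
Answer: 14101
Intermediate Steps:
M = -530 (M = (-7 + 9)*(-265) = 2*(-265) = -530)
-209 + M*(-27) = -209 - 530*(-27) = -209 + 14310 = 14101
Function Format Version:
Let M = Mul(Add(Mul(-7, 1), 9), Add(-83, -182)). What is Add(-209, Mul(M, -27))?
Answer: 14101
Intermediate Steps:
M = -530 (M = Mul(Add(-7, 9), -265) = Mul(2, -265) = -530)
Add(-209, Mul(M, -27)) = Add(-209, Mul(-530, -27)) = Add(-209, 14310) = 14101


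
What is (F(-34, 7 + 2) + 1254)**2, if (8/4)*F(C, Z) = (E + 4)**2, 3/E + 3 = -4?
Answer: 15256449289/9604 ≈ 1.5886e+6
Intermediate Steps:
E = -3/7 (E = 3/(-3 - 4) = 3/(-7) = 3*(-1/7) = -3/7 ≈ -0.42857)
F(C, Z) = 625/98 (F(C, Z) = (-3/7 + 4)**2/2 = (25/7)**2/2 = (1/2)*(625/49) = 625/98)
(F(-34, 7 + 2) + 1254)**2 = (625/98 + 1254)**2 = (123517/98)**2 = 15256449289/9604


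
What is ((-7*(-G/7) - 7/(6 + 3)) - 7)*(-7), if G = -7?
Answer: 931/9 ≈ 103.44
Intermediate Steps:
((-7*(-G/7) - 7/(6 + 3)) - 7)*(-7) = ((-7/((-7/(-7))) - 7/(6 + 3)) - 7)*(-7) = ((-7/((-7*(-⅐))) - 7/9) - 7)*(-7) = ((-7/1 - 7*⅑) - 7)*(-7) = ((-7*1 - 7/9) - 7)*(-7) = ((-7 - 7/9) - 7)*(-7) = (-70/9 - 7)*(-7) = -133/9*(-7) = 931/9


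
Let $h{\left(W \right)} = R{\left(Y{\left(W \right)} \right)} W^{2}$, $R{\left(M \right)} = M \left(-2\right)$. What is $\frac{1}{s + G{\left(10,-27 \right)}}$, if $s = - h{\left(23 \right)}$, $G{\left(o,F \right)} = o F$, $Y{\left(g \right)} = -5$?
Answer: $- \frac{1}{5560} \approx -0.00017986$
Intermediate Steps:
$R{\left(M \right)} = - 2 M$
$G{\left(o,F \right)} = F o$
$h{\left(W \right)} = 10 W^{2}$ ($h{\left(W \right)} = \left(-2\right) \left(-5\right) W^{2} = 10 W^{2}$)
$s = -5290$ ($s = - 10 \cdot 23^{2} = - 10 \cdot 529 = \left(-1\right) 5290 = -5290$)
$\frac{1}{s + G{\left(10,-27 \right)}} = \frac{1}{-5290 - 270} = \frac{1}{-5560} = - \frac{1}{5560}$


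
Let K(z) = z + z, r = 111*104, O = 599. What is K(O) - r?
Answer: -10346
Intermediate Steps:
r = 11544
K(z) = 2*z
K(O) - r = 2*599 - 1*11544 = 1198 - 11544 = -10346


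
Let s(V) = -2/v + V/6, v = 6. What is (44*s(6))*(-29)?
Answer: -2552/3 ≈ -850.67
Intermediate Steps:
s(V) = -⅓ + V/6 (s(V) = -2/6 + V/6 = -2*⅙ + V*(⅙) = -⅓ + V/6)
(44*s(6))*(-29) = (44*(-⅓ + (⅙)*6))*(-29) = (44*(-⅓ + 1))*(-29) = (44*(⅔))*(-29) = (88/3)*(-29) = -2552/3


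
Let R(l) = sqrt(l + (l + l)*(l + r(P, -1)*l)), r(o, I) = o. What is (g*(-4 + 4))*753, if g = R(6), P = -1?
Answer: 0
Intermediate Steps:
R(l) = sqrt(l) (R(l) = sqrt(l + (l + l)*(l - l)) = sqrt(l + (2*l)*0) = sqrt(l + 0) = sqrt(l))
g = sqrt(6) ≈ 2.4495
(g*(-4 + 4))*753 = (sqrt(6)*(-4 + 4))*753 = (sqrt(6)*0)*753 = 0*753 = 0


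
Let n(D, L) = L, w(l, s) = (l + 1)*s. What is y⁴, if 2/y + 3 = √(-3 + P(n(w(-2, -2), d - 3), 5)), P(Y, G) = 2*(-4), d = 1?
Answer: 16/(3 - I*√11)⁴ ≈ -0.0392 - 0.0079599*I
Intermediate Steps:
w(l, s) = s*(1 + l) (w(l, s) = (1 + l)*s = s*(1 + l))
P(Y, G) = -8
y = 2/(-3 + I*√11) (y = 2/(-3 + √(-3 - 8)) = 2/(-3 + √(-11)) = 2/(-3 + I*√11) ≈ -0.3 - 0.33166*I)
y⁴ = (-3/10 - I*√11/10)⁴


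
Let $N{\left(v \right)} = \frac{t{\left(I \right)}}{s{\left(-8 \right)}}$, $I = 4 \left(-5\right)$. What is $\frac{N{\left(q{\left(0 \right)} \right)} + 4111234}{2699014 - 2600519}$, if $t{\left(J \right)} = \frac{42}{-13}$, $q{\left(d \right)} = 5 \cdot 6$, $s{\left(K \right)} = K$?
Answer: $\frac{213784189}{5121740} \approx 41.741$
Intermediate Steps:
$I = -20$
$q{\left(d \right)} = 30$
$t{\left(J \right)} = - \frac{42}{13}$ ($t{\left(J \right)} = 42 \left(- \frac{1}{13}\right) = - \frac{42}{13}$)
$N{\left(v \right)} = \frac{21}{52}$ ($N{\left(v \right)} = - \frac{42}{13 \left(-8\right)} = \left(- \frac{42}{13}\right) \left(- \frac{1}{8}\right) = \frac{21}{52}$)
$\frac{N{\left(q{\left(0 \right)} \right)} + 4111234}{2699014 - 2600519} = \frac{\frac{21}{52} + 4111234}{2699014 - 2600519} = \frac{213784189}{52 \cdot 98495} = \frac{213784189}{52} \cdot \frac{1}{98495} = \frac{213784189}{5121740}$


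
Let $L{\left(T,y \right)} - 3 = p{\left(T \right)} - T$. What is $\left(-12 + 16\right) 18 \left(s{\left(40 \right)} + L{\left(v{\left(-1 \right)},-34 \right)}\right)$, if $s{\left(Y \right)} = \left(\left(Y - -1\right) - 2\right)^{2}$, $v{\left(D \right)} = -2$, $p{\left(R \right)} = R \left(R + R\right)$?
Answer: $110448$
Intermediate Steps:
$p{\left(R \right)} = 2 R^{2}$ ($p{\left(R \right)} = R 2 R = 2 R^{2}$)
$s{\left(Y \right)} = \left(-1 + Y\right)^{2}$ ($s{\left(Y \right)} = \left(\left(Y + 1\right) - 2\right)^{2} = \left(\left(1 + Y\right) - 2\right)^{2} = \left(-1 + Y\right)^{2}$)
$L{\left(T,y \right)} = 3 - T + 2 T^{2}$ ($L{\left(T,y \right)} = 3 + \left(2 T^{2} - T\right) = 3 + \left(- T + 2 T^{2}\right) = 3 - T + 2 T^{2}$)
$\left(-12 + 16\right) 18 \left(s{\left(40 \right)} + L{\left(v{\left(-1 \right)},-34 \right)}\right) = \left(-12 + 16\right) 18 \left(\left(-1 + 40\right)^{2} + \left(3 - -2 + 2 \left(-2\right)^{2}\right)\right) = 4 \cdot 18 \left(39^{2} + \left(3 + 2 + 2 \cdot 4\right)\right) = 72 \left(1521 + \left(3 + 2 + 8\right)\right) = 72 \left(1521 + 13\right) = 72 \cdot 1534 = 110448$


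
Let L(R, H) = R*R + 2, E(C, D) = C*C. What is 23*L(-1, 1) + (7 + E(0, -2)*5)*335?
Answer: 2414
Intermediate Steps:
E(C, D) = C²
L(R, H) = 2 + R² (L(R, H) = R² + 2 = 2 + R²)
23*L(-1, 1) + (7 + E(0, -2)*5)*335 = 23*(2 + (-1)²) + (7 + 0²*5)*335 = 23*(2 + 1) + (7 + 0*5)*335 = 23*3 + (7 + 0)*335 = 69 + 7*335 = 69 + 2345 = 2414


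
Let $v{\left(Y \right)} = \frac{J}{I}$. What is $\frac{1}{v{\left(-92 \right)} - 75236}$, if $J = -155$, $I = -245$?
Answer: $- \frac{49}{3686533} \approx -1.3292 \cdot 10^{-5}$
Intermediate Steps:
$v{\left(Y \right)} = \frac{31}{49}$ ($v{\left(Y \right)} = - \frac{155}{-245} = \left(-155\right) \left(- \frac{1}{245}\right) = \frac{31}{49}$)
$\frac{1}{v{\left(-92 \right)} - 75236} = \frac{1}{\frac{31}{49} - 75236} = \frac{1}{- \frac{3686533}{49}} = - \frac{49}{3686533}$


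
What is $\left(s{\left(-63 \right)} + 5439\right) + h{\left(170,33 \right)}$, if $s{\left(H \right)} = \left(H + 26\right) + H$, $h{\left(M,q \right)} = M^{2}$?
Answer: $34239$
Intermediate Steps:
$s{\left(H \right)} = 26 + 2 H$ ($s{\left(H \right)} = \left(26 + H\right) + H = 26 + 2 H$)
$\left(s{\left(-63 \right)} + 5439\right) + h{\left(170,33 \right)} = \left(\left(26 + 2 \left(-63\right)\right) + 5439\right) + 170^{2} = \left(\left(26 - 126\right) + 5439\right) + 28900 = \left(-100 + 5439\right) + 28900 = 5339 + 28900 = 34239$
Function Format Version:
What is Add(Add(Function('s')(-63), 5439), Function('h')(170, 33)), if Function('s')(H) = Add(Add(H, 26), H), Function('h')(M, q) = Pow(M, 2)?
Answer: 34239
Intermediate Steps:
Function('s')(H) = Add(26, Mul(2, H)) (Function('s')(H) = Add(Add(26, H), H) = Add(26, Mul(2, H)))
Add(Add(Function('s')(-63), 5439), Function('h')(170, 33)) = Add(Add(Add(26, Mul(2, -63)), 5439), Pow(170, 2)) = Add(Add(Add(26, -126), 5439), 28900) = Add(Add(-100, 5439), 28900) = Add(5339, 28900) = 34239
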